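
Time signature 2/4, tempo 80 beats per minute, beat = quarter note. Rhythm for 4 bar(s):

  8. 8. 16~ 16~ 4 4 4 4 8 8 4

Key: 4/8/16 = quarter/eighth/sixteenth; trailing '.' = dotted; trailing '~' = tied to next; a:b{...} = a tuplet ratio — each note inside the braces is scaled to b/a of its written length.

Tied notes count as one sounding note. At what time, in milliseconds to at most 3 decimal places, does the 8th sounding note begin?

note 8 onset = 13/2b = 4875.0ms

1. 0.0ms @ 0 + 562.5ms (3/4)
2. 562.5ms @ 3/4 + 562.5ms (3/4)
3. 1125.0ms @ 3/2 + 1125.0ms (3/2)
4. 2250.0ms @ 3 + 750.0ms (1)
5. 3000.0ms @ 4 + 750.0ms (1)
6. 3750.0ms @ 5 + 750.0ms (1)
7. 4500.0ms @ 6 + 375.0ms (1/2)
8. 4875.0ms @ 13/2 + 375.0ms (1/2)
9. 5250.0ms @ 7 + 750.0ms (1)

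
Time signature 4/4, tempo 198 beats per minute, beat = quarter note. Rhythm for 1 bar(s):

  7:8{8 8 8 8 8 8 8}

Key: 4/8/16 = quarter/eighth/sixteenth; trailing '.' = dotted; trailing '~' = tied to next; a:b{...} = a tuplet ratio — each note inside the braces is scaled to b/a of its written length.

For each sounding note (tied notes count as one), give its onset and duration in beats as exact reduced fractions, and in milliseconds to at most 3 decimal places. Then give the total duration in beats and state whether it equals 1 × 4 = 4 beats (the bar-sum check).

1) 0.0ms=0b +173.16ms=4/7b
2) 173.16ms=4/7b +173.16ms=4/7b
3) 346.32ms=8/7b +173.16ms=4/7b
4) 519.481ms=12/7b +173.16ms=4/7b
5) 692.641ms=16/7b +173.16ms=4/7b
6) 865.801ms=20/7b +173.16ms=4/7b
7) 1038.961ms=24/7b +173.16ms=4/7b
Σ=4b of 4 (198bpm 4/4) — PASS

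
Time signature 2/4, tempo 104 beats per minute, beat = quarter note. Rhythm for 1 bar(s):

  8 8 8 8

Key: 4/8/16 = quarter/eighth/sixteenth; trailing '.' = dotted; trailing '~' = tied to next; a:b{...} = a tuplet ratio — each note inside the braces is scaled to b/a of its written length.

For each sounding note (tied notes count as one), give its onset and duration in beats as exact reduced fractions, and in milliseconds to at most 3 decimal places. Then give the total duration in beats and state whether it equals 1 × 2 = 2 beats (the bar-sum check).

1) 0.0ms=0b +288.462ms=1/2b
2) 288.462ms=1/2b +288.462ms=1/2b
3) 576.923ms=1b +288.462ms=1/2b
4) 865.385ms=3/2b +288.462ms=1/2b
Σ=2b of 2 (104bpm 2/4) — PASS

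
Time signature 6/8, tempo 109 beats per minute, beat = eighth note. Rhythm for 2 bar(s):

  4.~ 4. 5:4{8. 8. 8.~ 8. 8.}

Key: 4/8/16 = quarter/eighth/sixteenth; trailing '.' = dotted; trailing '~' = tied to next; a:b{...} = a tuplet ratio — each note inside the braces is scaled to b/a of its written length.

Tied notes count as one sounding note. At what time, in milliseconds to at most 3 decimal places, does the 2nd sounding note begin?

1. 0.0ms @ 0 + 3302.752ms (6)
2. 3302.752ms @ 6 + 660.55ms (6/5)
3. 3963.303ms @ 36/5 + 660.55ms (6/5)
4. 4623.853ms @ 42/5 + 1321.101ms (12/5)
5. 5944.954ms @ 54/5 + 660.55ms (6/5)

note 2 onset = 6b = 3302.752ms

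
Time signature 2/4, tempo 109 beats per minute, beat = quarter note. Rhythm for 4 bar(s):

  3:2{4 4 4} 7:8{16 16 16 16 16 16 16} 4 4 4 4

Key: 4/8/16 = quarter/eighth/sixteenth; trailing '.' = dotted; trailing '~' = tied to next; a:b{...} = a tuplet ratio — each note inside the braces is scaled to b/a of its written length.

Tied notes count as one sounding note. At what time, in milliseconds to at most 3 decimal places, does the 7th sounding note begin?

note 7 onset = 20/7b = 1572.739ms

1. 0.0ms @ 0 + 366.972ms (2/3)
2. 366.972ms @ 2/3 + 366.972ms (2/3)
3. 733.945ms @ 4/3 + 366.972ms (2/3)
4. 1100.917ms @ 2 + 157.274ms (2/7)
5. 1258.191ms @ 16/7 + 157.274ms (2/7)
6. 1415.465ms @ 18/7 + 157.274ms (2/7)
7. 1572.739ms @ 20/7 + 157.274ms (2/7)
8. 1730.013ms @ 22/7 + 157.274ms (2/7)
9. 1887.287ms @ 24/7 + 157.274ms (2/7)
10. 2044.561ms @ 26/7 + 157.274ms (2/7)
11. 2201.835ms @ 4 + 550.459ms (1)
12. 2752.294ms @ 5 + 550.459ms (1)
13. 3302.752ms @ 6 + 550.459ms (1)
14. 3853.211ms @ 7 + 550.459ms (1)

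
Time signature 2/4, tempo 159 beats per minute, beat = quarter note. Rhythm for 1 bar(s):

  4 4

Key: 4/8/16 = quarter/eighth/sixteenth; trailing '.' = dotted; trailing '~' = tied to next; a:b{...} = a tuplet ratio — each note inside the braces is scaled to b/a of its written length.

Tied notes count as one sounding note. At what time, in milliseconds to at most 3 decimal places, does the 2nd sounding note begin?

note 2 onset = 1b = 377.358ms

1. 0.0ms @ 0 + 377.358ms (1)
2. 377.358ms @ 1 + 377.358ms (1)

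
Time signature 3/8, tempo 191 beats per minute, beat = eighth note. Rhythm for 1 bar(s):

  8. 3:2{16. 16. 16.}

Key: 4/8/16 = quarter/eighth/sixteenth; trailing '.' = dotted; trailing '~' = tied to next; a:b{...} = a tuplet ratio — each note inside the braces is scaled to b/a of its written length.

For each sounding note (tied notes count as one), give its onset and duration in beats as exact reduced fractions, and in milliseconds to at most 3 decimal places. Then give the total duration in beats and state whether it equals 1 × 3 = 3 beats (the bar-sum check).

1) 0.0ms=0b +471.204ms=3/2b
2) 471.204ms=3/2b +157.068ms=1/2b
3) 628.272ms=2b +157.068ms=1/2b
4) 785.34ms=5/2b +157.068ms=1/2b
Σ=3b of 3 (191bpm 3/8) — PASS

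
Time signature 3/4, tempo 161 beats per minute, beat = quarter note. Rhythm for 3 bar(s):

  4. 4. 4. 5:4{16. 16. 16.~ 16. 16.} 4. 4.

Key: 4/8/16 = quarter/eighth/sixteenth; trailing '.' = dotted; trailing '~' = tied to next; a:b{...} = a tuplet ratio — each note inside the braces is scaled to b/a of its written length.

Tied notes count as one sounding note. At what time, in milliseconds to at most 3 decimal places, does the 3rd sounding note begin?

note 3 onset = 3b = 1118.012ms

1. 0.0ms @ 0 + 559.006ms (3/2)
2. 559.006ms @ 3/2 + 559.006ms (3/2)
3. 1118.012ms @ 3 + 559.006ms (3/2)
4. 1677.019ms @ 9/2 + 111.801ms (3/10)
5. 1788.82ms @ 24/5 + 111.801ms (3/10)
6. 1900.621ms @ 51/10 + 223.602ms (3/5)
7. 2124.224ms @ 57/10 + 111.801ms (3/10)
8. 2236.025ms @ 6 + 559.006ms (3/2)
9. 2795.031ms @ 15/2 + 559.006ms (3/2)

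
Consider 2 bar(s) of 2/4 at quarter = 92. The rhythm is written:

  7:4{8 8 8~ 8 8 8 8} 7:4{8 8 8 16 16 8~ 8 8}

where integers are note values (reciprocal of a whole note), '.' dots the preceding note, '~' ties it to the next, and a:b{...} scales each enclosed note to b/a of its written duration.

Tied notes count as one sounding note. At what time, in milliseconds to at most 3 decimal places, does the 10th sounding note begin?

1. 0.0ms @ 0 + 186.335ms (2/7)
2. 186.335ms @ 2/7 + 186.335ms (2/7)
3. 372.671ms @ 4/7 + 372.671ms (4/7)
4. 745.342ms @ 8/7 + 186.335ms (2/7)
5. 931.677ms @ 10/7 + 186.335ms (2/7)
6. 1118.012ms @ 12/7 + 186.335ms (2/7)
7. 1304.348ms @ 2 + 186.335ms (2/7)
8. 1490.683ms @ 16/7 + 186.335ms (2/7)
9. 1677.019ms @ 18/7 + 186.335ms (2/7)
10. 1863.354ms @ 20/7 + 93.168ms (1/7)
11. 1956.522ms @ 3 + 93.168ms (1/7)
12. 2049.689ms @ 22/7 + 372.671ms (4/7)
13. 2422.36ms @ 26/7 + 186.335ms (2/7)

note 10 onset = 20/7b = 1863.354ms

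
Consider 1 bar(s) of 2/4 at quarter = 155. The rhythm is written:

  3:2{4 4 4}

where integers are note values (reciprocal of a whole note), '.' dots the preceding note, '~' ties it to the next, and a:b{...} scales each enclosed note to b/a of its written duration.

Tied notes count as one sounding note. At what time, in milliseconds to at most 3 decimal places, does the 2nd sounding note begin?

1. 0.0ms @ 0 + 258.065ms (2/3)
2. 258.065ms @ 2/3 + 258.065ms (2/3)
3. 516.129ms @ 4/3 + 258.065ms (2/3)

note 2 onset = 2/3b = 258.065ms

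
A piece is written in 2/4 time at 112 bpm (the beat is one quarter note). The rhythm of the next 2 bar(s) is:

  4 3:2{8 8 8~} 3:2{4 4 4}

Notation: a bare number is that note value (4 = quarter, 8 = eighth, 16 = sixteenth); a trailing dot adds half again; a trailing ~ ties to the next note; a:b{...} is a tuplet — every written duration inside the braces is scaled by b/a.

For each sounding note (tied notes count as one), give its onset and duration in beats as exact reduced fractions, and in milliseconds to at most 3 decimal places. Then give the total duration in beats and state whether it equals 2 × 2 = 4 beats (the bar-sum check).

1) 0.0ms=0b +535.714ms=1b
2) 535.714ms=1b +178.571ms=1/3b
3) 714.286ms=4/3b +178.571ms=1/3b
4) 892.857ms=5/3b +535.714ms=1b
5) 1428.571ms=8/3b +357.143ms=2/3b
6) 1785.714ms=10/3b +357.143ms=2/3b
Σ=4b of 4 (112bpm 2/4) — PASS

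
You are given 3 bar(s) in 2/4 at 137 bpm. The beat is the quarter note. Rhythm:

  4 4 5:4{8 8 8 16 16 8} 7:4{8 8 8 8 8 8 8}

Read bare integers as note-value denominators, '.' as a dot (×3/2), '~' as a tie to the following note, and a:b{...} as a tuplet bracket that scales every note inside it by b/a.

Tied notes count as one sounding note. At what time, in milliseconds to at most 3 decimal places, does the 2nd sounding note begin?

1. 0.0ms @ 0 + 437.956ms (1)
2. 437.956ms @ 1 + 437.956ms (1)
3. 875.912ms @ 2 + 175.182ms (2/5)
4. 1051.095ms @ 12/5 + 175.182ms (2/5)
5. 1226.277ms @ 14/5 + 175.182ms (2/5)
6. 1401.46ms @ 16/5 + 87.591ms (1/5)
7. 1489.051ms @ 17/5 + 87.591ms (1/5)
8. 1576.642ms @ 18/5 + 175.182ms (2/5)
9. 1751.825ms @ 4 + 125.13ms (2/7)
10. 1876.955ms @ 30/7 + 125.13ms (2/7)
11. 2002.086ms @ 32/7 + 125.13ms (2/7)
12. 2127.216ms @ 34/7 + 125.13ms (2/7)
13. 2252.346ms @ 36/7 + 125.13ms (2/7)
14. 2377.477ms @ 38/7 + 125.13ms (2/7)
15. 2502.607ms @ 40/7 + 125.13ms (2/7)

note 2 onset = 1b = 437.956ms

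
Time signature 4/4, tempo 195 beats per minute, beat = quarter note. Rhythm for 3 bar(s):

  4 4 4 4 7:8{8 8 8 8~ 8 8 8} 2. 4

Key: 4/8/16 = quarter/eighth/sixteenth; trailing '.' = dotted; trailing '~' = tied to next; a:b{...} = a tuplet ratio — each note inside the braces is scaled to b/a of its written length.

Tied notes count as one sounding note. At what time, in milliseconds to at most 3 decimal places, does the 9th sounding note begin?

1. 0.0ms @ 0 + 307.692ms (1)
2. 307.692ms @ 1 + 307.692ms (1)
3. 615.385ms @ 2 + 307.692ms (1)
4. 923.077ms @ 3 + 307.692ms (1)
5. 1230.769ms @ 4 + 175.824ms (4/7)
6. 1406.593ms @ 32/7 + 175.824ms (4/7)
7. 1582.418ms @ 36/7 + 175.824ms (4/7)
8. 1758.242ms @ 40/7 + 351.648ms (8/7)
9. 2109.89ms @ 48/7 + 175.824ms (4/7)
10. 2285.714ms @ 52/7 + 175.824ms (4/7)
11. 2461.538ms @ 8 + 923.077ms (3)
12. 3384.615ms @ 11 + 307.692ms (1)

note 9 onset = 48/7b = 2109.89ms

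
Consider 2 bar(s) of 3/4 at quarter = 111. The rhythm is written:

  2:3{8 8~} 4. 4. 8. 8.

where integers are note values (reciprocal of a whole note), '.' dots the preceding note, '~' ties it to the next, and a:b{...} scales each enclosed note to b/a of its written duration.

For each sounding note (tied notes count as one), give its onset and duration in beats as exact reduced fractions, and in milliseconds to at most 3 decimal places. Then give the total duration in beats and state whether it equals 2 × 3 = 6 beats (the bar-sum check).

1) 0.0ms=0b +405.405ms=3/4b
2) 405.405ms=3/4b +1216.216ms=9/4b
3) 1621.622ms=3b +810.811ms=3/2b
4) 2432.432ms=9/2b +405.405ms=3/4b
5) 2837.838ms=21/4b +405.405ms=3/4b
Σ=6b of 6 (111bpm 3/4) — PASS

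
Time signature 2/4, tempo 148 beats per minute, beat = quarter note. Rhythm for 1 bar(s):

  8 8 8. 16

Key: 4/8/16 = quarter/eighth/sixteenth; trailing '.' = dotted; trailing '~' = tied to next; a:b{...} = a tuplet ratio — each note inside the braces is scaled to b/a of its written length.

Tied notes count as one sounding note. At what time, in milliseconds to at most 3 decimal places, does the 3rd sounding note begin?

note 3 onset = 1b = 405.405ms

1. 0.0ms @ 0 + 202.703ms (1/2)
2. 202.703ms @ 1/2 + 202.703ms (1/2)
3. 405.405ms @ 1 + 304.054ms (3/4)
4. 709.459ms @ 7/4 + 101.351ms (1/4)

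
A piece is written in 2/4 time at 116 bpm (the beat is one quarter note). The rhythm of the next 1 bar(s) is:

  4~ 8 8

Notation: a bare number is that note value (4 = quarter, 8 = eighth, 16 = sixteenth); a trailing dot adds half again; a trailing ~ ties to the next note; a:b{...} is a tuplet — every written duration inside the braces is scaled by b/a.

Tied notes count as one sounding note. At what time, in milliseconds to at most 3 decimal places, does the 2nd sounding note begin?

note 2 onset = 3/2b = 775.862ms

1. 0.0ms @ 0 + 775.862ms (3/2)
2. 775.862ms @ 3/2 + 258.621ms (1/2)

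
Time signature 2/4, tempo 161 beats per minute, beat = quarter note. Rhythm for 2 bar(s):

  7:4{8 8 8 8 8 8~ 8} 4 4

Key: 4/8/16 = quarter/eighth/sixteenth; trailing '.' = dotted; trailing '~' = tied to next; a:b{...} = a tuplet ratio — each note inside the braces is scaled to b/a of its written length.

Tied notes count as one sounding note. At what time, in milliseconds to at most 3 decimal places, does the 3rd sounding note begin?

note 3 onset = 4/7b = 212.955ms

1. 0.0ms @ 0 + 106.477ms (2/7)
2. 106.477ms @ 2/7 + 106.477ms (2/7)
3. 212.955ms @ 4/7 + 106.477ms (2/7)
4. 319.432ms @ 6/7 + 106.477ms (2/7)
5. 425.909ms @ 8/7 + 106.477ms (2/7)
6. 532.387ms @ 10/7 + 212.955ms (4/7)
7. 745.342ms @ 2 + 372.671ms (1)
8. 1118.012ms @ 3 + 372.671ms (1)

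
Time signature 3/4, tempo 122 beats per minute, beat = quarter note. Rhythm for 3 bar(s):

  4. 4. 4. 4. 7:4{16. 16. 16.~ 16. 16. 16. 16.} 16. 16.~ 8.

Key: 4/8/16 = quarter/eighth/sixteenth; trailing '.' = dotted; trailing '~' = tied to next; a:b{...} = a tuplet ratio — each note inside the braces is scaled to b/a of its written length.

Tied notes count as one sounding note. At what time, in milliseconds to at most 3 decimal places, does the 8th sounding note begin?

1. 0.0ms @ 0 + 737.705ms (3/2)
2. 737.705ms @ 3/2 + 737.705ms (3/2)
3. 1475.41ms @ 3 + 737.705ms (3/2)
4. 2213.115ms @ 9/2 + 737.705ms (3/2)
5. 2950.82ms @ 6 + 105.386ms (3/14)
6. 3056.206ms @ 87/14 + 105.386ms (3/14)
7. 3161.593ms @ 45/7 + 210.773ms (3/7)
8. 3372.365ms @ 48/7 + 105.386ms (3/14)
9. 3477.752ms @ 99/14 + 105.386ms (3/14)
10. 3583.138ms @ 51/7 + 105.386ms (3/14)
11. 3688.525ms @ 15/2 + 184.426ms (3/8)
12. 3872.951ms @ 63/8 + 553.279ms (9/8)

note 8 onset = 48/7b = 3372.365ms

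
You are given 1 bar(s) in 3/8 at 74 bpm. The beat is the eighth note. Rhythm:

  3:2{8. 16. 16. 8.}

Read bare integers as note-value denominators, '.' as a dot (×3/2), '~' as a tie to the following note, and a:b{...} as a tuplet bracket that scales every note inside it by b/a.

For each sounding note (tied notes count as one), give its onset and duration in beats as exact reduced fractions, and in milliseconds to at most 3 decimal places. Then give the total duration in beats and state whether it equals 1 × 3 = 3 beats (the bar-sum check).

1) 0.0ms=0b +810.811ms=1b
2) 810.811ms=1b +405.405ms=1/2b
3) 1216.216ms=3/2b +405.405ms=1/2b
4) 1621.622ms=2b +810.811ms=1b
Σ=3b of 3 (74bpm 3/8) — PASS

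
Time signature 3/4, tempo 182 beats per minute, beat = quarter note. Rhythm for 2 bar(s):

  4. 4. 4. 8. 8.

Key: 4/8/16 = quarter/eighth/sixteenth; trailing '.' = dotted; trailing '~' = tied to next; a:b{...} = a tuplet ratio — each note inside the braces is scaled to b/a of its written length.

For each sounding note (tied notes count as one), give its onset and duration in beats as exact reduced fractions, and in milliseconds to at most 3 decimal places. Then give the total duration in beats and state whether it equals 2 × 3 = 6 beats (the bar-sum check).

1) 0.0ms=0b +494.505ms=3/2b
2) 494.505ms=3/2b +494.505ms=3/2b
3) 989.011ms=3b +494.505ms=3/2b
4) 1483.516ms=9/2b +247.253ms=3/4b
5) 1730.769ms=21/4b +247.253ms=3/4b
Σ=6b of 6 (182bpm 3/4) — PASS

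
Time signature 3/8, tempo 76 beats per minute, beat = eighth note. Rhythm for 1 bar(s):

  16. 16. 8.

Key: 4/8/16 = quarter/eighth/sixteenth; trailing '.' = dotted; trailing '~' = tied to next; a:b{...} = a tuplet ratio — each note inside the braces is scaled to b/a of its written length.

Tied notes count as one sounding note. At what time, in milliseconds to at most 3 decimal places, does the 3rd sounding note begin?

1. 0.0ms @ 0 + 592.105ms (3/4)
2. 592.105ms @ 3/4 + 592.105ms (3/4)
3. 1184.211ms @ 3/2 + 1184.211ms (3/2)

note 3 onset = 3/2b = 1184.211ms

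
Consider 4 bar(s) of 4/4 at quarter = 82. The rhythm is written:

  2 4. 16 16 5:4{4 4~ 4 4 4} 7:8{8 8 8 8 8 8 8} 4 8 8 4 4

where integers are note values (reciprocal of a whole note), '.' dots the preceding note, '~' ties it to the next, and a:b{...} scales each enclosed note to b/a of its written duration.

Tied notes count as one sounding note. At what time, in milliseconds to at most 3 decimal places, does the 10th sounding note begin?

note 10 onset = 60/7b = 6271.777ms

1. 0.0ms @ 0 + 1463.415ms (2)
2. 1463.415ms @ 2 + 1097.561ms (3/2)
3. 2560.976ms @ 7/2 + 182.927ms (1/4)
4. 2743.902ms @ 15/4 + 182.927ms (1/4)
5. 2926.829ms @ 4 + 585.366ms (4/5)
6. 3512.195ms @ 24/5 + 1170.732ms (8/5)
7. 4682.927ms @ 32/5 + 585.366ms (4/5)
8. 5268.293ms @ 36/5 + 585.366ms (4/5)
9. 5853.659ms @ 8 + 418.118ms (4/7)
10. 6271.777ms @ 60/7 + 418.118ms (4/7)
11. 6689.895ms @ 64/7 + 418.118ms (4/7)
12. 7108.014ms @ 68/7 + 418.118ms (4/7)
13. 7526.132ms @ 72/7 + 418.118ms (4/7)
14. 7944.251ms @ 76/7 + 418.118ms (4/7)
15. 8362.369ms @ 80/7 + 418.118ms (4/7)
16. 8780.488ms @ 12 + 731.707ms (1)
17. 9512.195ms @ 13 + 365.854ms (1/2)
18. 9878.049ms @ 27/2 + 365.854ms (1/2)
19. 10243.902ms @ 14 + 731.707ms (1)
20. 10975.61ms @ 15 + 731.707ms (1)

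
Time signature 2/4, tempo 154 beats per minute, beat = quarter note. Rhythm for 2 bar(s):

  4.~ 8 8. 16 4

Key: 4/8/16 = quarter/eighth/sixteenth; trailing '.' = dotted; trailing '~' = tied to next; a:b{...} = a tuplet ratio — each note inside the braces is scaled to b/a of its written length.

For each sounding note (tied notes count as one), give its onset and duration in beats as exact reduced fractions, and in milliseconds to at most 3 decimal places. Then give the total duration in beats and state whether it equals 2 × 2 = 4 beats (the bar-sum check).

1) 0.0ms=0b +779.221ms=2b
2) 779.221ms=2b +292.208ms=3/4b
3) 1071.429ms=11/4b +97.403ms=1/4b
4) 1168.831ms=3b +389.61ms=1b
Σ=4b of 4 (154bpm 2/4) — PASS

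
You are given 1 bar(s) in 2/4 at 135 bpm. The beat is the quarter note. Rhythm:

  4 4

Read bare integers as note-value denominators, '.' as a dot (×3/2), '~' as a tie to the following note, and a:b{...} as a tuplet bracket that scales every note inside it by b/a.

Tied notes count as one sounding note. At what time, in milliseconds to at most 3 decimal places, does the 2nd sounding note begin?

note 2 onset = 1b = 444.444ms

1. 0.0ms @ 0 + 444.444ms (1)
2. 444.444ms @ 1 + 444.444ms (1)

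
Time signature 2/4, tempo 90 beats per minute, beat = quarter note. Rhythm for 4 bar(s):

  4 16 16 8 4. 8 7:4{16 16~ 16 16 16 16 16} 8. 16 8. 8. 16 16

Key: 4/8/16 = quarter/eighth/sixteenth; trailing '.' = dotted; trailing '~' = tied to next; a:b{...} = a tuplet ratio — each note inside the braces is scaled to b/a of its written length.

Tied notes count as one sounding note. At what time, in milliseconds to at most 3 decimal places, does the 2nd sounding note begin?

1. 0.0ms @ 0 + 666.667ms (1)
2. 666.667ms @ 1 + 166.667ms (1/4)
3. 833.333ms @ 5/4 + 166.667ms (1/4)
4. 1000.0ms @ 3/2 + 333.333ms (1/2)
5. 1333.333ms @ 2 + 1000.0ms (3/2)
6. 2333.333ms @ 7/2 + 333.333ms (1/2)
7. 2666.667ms @ 4 + 95.238ms (1/7)
8. 2761.905ms @ 29/7 + 190.476ms (2/7)
9. 2952.381ms @ 31/7 + 95.238ms (1/7)
10. 3047.619ms @ 32/7 + 95.238ms (1/7)
11. 3142.857ms @ 33/7 + 95.238ms (1/7)
12. 3238.095ms @ 34/7 + 95.238ms (1/7)
13. 3333.333ms @ 5 + 500.0ms (3/4)
14. 3833.333ms @ 23/4 + 166.667ms (1/4)
15. 4000.0ms @ 6 + 500.0ms (3/4)
16. 4500.0ms @ 27/4 + 500.0ms (3/4)
17. 5000.0ms @ 15/2 + 166.667ms (1/4)
18. 5166.667ms @ 31/4 + 166.667ms (1/4)

note 2 onset = 1b = 666.667ms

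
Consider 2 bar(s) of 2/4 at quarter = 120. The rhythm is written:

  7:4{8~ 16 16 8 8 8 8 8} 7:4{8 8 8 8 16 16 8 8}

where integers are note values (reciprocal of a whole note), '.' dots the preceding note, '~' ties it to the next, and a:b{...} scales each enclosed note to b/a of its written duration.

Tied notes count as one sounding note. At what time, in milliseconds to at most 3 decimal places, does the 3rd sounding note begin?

note 3 onset = 4/7b = 285.714ms

1. 0.0ms @ 0 + 214.286ms (3/7)
2. 214.286ms @ 3/7 + 71.429ms (1/7)
3. 285.714ms @ 4/7 + 142.857ms (2/7)
4. 428.571ms @ 6/7 + 142.857ms (2/7)
5. 571.429ms @ 8/7 + 142.857ms (2/7)
6. 714.286ms @ 10/7 + 142.857ms (2/7)
7. 857.143ms @ 12/7 + 142.857ms (2/7)
8. 1000.0ms @ 2 + 142.857ms (2/7)
9. 1142.857ms @ 16/7 + 142.857ms (2/7)
10. 1285.714ms @ 18/7 + 142.857ms (2/7)
11. 1428.571ms @ 20/7 + 142.857ms (2/7)
12. 1571.429ms @ 22/7 + 71.429ms (1/7)
13. 1642.857ms @ 23/7 + 71.429ms (1/7)
14. 1714.286ms @ 24/7 + 142.857ms (2/7)
15. 1857.143ms @ 26/7 + 142.857ms (2/7)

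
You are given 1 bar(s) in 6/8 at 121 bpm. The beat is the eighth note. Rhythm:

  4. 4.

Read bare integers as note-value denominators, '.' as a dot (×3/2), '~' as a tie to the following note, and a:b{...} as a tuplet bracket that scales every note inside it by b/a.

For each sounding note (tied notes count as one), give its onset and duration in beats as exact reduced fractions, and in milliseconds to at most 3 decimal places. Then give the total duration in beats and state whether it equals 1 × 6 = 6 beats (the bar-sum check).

1) 0.0ms=0b +1487.603ms=3b
2) 1487.603ms=3b +1487.603ms=3b
Σ=6b of 6 (121bpm 6/8) — PASS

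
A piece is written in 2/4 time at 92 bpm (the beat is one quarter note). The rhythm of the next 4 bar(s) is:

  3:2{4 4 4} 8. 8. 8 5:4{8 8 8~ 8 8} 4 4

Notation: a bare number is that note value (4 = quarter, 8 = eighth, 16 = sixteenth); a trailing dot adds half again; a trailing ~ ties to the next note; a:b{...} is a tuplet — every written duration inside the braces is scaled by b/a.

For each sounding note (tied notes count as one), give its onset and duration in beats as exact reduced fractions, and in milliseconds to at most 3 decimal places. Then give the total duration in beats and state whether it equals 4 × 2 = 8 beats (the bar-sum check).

1) 0.0ms=0b +434.783ms=2/3b
2) 434.783ms=2/3b +434.783ms=2/3b
3) 869.565ms=4/3b +434.783ms=2/3b
4) 1304.348ms=2b +489.13ms=3/4b
5) 1793.478ms=11/4b +489.13ms=3/4b
6) 2282.609ms=7/2b +326.087ms=1/2b
7) 2608.696ms=4b +260.87ms=2/5b
8) 2869.565ms=22/5b +260.87ms=2/5b
9) 3130.435ms=24/5b +521.739ms=4/5b
10) 3652.174ms=28/5b +260.87ms=2/5b
11) 3913.043ms=6b +652.174ms=1b
12) 4565.217ms=7b +652.174ms=1b
Σ=8b of 8 (92bpm 2/4) — PASS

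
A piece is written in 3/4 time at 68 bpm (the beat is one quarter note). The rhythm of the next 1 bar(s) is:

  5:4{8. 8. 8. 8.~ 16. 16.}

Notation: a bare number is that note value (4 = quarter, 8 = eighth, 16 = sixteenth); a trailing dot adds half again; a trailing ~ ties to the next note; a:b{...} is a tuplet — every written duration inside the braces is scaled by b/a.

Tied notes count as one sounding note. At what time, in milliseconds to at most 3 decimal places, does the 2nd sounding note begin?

1. 0.0ms @ 0 + 529.412ms (3/5)
2. 529.412ms @ 3/5 + 529.412ms (3/5)
3. 1058.824ms @ 6/5 + 529.412ms (3/5)
4. 1588.235ms @ 9/5 + 794.118ms (9/10)
5. 2382.353ms @ 27/10 + 264.706ms (3/10)

note 2 onset = 3/5b = 529.412ms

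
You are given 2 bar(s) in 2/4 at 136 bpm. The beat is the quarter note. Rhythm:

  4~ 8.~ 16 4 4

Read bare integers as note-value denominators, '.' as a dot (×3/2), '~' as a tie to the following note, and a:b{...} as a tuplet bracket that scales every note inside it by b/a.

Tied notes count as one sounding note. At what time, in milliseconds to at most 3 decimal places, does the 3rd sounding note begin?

1. 0.0ms @ 0 + 882.353ms (2)
2. 882.353ms @ 2 + 441.176ms (1)
3. 1323.529ms @ 3 + 441.176ms (1)

note 3 onset = 3b = 1323.529ms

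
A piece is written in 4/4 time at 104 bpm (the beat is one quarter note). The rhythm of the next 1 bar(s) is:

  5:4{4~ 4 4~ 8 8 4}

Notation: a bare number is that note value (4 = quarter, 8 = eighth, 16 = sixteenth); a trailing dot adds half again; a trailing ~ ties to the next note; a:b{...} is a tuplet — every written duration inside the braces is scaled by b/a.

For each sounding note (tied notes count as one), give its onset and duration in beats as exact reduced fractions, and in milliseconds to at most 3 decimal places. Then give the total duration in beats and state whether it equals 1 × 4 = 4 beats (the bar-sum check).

1) 0.0ms=0b +923.077ms=8/5b
2) 923.077ms=8/5b +692.308ms=6/5b
3) 1615.385ms=14/5b +230.769ms=2/5b
4) 1846.154ms=16/5b +461.538ms=4/5b
Σ=4b of 4 (104bpm 4/4) — PASS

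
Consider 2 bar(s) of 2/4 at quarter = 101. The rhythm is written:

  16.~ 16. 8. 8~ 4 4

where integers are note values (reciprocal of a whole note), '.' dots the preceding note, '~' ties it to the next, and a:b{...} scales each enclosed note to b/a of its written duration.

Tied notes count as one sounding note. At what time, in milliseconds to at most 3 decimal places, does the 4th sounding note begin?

note 4 onset = 3b = 1782.178ms

1. 0.0ms @ 0 + 445.545ms (3/4)
2. 445.545ms @ 3/4 + 445.545ms (3/4)
3. 891.089ms @ 3/2 + 891.089ms (3/2)
4. 1782.178ms @ 3 + 594.059ms (1)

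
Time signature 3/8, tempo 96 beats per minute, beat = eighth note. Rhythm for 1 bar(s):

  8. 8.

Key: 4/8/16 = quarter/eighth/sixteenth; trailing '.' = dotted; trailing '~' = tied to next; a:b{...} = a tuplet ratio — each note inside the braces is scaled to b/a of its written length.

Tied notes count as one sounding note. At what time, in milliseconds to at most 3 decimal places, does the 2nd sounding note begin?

note 2 onset = 3/2b = 937.5ms

1. 0.0ms @ 0 + 937.5ms (3/2)
2. 937.5ms @ 3/2 + 937.5ms (3/2)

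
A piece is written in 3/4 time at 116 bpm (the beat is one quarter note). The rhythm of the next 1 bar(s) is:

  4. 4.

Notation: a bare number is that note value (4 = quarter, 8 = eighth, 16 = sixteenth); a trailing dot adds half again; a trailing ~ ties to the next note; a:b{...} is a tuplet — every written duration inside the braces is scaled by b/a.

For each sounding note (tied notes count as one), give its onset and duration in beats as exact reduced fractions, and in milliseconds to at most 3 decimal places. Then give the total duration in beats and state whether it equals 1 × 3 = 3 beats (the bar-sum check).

1) 0.0ms=0b +775.862ms=3/2b
2) 775.862ms=3/2b +775.862ms=3/2b
Σ=3b of 3 (116bpm 3/4) — PASS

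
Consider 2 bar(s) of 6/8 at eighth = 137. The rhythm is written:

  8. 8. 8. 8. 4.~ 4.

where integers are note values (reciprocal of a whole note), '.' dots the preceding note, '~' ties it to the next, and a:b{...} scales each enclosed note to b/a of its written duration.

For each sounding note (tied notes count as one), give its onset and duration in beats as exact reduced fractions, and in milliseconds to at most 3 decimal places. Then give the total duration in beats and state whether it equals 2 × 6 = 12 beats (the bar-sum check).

1) 0.0ms=0b +656.934ms=3/2b
2) 656.934ms=3/2b +656.934ms=3/2b
3) 1313.869ms=3b +656.934ms=3/2b
4) 1970.803ms=9/2b +656.934ms=3/2b
5) 2627.737ms=6b +2627.737ms=6b
Σ=12b of 12 (137bpm 6/8) — PASS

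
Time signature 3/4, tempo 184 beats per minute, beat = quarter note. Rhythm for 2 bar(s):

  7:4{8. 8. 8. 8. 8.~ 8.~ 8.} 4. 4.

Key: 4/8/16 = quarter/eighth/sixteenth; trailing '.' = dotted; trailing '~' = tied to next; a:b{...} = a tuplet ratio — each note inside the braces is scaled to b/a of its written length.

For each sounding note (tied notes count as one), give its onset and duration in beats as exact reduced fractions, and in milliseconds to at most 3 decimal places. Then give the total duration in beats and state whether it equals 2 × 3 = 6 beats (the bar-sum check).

1) 0.0ms=0b +139.752ms=3/7b
2) 139.752ms=3/7b +139.752ms=3/7b
3) 279.503ms=6/7b +139.752ms=3/7b
4) 419.255ms=9/7b +139.752ms=3/7b
5) 559.006ms=12/7b +419.255ms=9/7b
6) 978.261ms=3b +489.13ms=3/2b
7) 1467.391ms=9/2b +489.13ms=3/2b
Σ=6b of 6 (184bpm 3/4) — PASS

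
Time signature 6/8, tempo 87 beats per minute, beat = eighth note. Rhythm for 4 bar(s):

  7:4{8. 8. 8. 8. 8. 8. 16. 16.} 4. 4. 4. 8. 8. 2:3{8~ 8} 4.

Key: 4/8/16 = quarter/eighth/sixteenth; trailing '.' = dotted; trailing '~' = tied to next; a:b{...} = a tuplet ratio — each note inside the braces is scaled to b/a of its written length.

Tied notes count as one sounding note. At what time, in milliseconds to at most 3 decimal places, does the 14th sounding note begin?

note 14 onset = 18b = 12413.793ms

1. 0.0ms @ 0 + 591.133ms (6/7)
2. 591.133ms @ 6/7 + 591.133ms (6/7)
3. 1182.266ms @ 12/7 + 591.133ms (6/7)
4. 1773.399ms @ 18/7 + 591.133ms (6/7)
5. 2364.532ms @ 24/7 + 591.133ms (6/7)
6. 2955.665ms @ 30/7 + 591.133ms (6/7)
7. 3546.798ms @ 36/7 + 295.567ms (3/7)
8. 3842.365ms @ 39/7 + 295.567ms (3/7)
9. 4137.931ms @ 6 + 2068.966ms (3)
10. 6206.897ms @ 9 + 2068.966ms (3)
11. 8275.862ms @ 12 + 2068.966ms (3)
12. 10344.828ms @ 15 + 1034.483ms (3/2)
13. 11379.31ms @ 33/2 + 1034.483ms (3/2)
14. 12413.793ms @ 18 + 2068.966ms (3)
15. 14482.759ms @ 21 + 2068.966ms (3)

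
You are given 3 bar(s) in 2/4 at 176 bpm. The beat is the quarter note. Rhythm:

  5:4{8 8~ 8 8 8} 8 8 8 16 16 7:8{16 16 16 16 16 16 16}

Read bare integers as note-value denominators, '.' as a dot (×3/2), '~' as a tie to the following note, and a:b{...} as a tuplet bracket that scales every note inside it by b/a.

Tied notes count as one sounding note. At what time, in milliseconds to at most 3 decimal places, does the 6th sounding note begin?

note 6 onset = 5/2b = 852.273ms

1. 0.0ms @ 0 + 136.364ms (2/5)
2. 136.364ms @ 2/5 + 272.727ms (4/5)
3. 409.091ms @ 6/5 + 136.364ms (2/5)
4. 545.455ms @ 8/5 + 136.364ms (2/5)
5. 681.818ms @ 2 + 170.455ms (1/2)
6. 852.273ms @ 5/2 + 170.455ms (1/2)
7. 1022.727ms @ 3 + 170.455ms (1/2)
8. 1193.182ms @ 7/2 + 85.227ms (1/4)
9. 1278.409ms @ 15/4 + 85.227ms (1/4)
10. 1363.636ms @ 4 + 97.403ms (2/7)
11. 1461.039ms @ 30/7 + 97.403ms (2/7)
12. 1558.442ms @ 32/7 + 97.403ms (2/7)
13. 1655.844ms @ 34/7 + 97.403ms (2/7)
14. 1753.247ms @ 36/7 + 97.403ms (2/7)
15. 1850.649ms @ 38/7 + 97.403ms (2/7)
16. 1948.052ms @ 40/7 + 97.403ms (2/7)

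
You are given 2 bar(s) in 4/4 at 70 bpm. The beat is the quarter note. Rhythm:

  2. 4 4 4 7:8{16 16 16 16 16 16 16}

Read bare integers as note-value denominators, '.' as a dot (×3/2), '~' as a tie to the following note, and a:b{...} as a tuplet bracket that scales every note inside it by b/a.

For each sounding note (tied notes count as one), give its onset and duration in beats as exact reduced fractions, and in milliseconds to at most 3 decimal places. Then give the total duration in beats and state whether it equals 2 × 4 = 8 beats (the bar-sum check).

1) 0.0ms=0b +2571.429ms=3b
2) 2571.429ms=3b +857.143ms=1b
3) 3428.571ms=4b +857.143ms=1b
4) 4285.714ms=5b +857.143ms=1b
5) 5142.857ms=6b +244.898ms=2/7b
6) 5387.755ms=44/7b +244.898ms=2/7b
7) 5632.653ms=46/7b +244.898ms=2/7b
8) 5877.551ms=48/7b +244.898ms=2/7b
9) 6122.449ms=50/7b +244.898ms=2/7b
10) 6367.347ms=52/7b +244.898ms=2/7b
11) 6612.245ms=54/7b +244.898ms=2/7b
Σ=8b of 8 (70bpm 4/4) — PASS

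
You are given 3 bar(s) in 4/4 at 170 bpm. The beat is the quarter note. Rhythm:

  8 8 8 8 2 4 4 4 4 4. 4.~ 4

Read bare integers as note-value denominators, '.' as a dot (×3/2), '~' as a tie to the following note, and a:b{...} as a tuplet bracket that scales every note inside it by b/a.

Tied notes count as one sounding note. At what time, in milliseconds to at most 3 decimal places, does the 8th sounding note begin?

note 8 onset = 6b = 2117.647ms

1. 0.0ms @ 0 + 176.471ms (1/2)
2. 176.471ms @ 1/2 + 176.471ms (1/2)
3. 352.941ms @ 1 + 176.471ms (1/2)
4. 529.412ms @ 3/2 + 176.471ms (1/2)
5. 705.882ms @ 2 + 705.882ms (2)
6. 1411.765ms @ 4 + 352.941ms (1)
7. 1764.706ms @ 5 + 352.941ms (1)
8. 2117.647ms @ 6 + 352.941ms (1)
9. 2470.588ms @ 7 + 352.941ms (1)
10. 2823.529ms @ 8 + 529.412ms (3/2)
11. 3352.941ms @ 19/2 + 882.353ms (5/2)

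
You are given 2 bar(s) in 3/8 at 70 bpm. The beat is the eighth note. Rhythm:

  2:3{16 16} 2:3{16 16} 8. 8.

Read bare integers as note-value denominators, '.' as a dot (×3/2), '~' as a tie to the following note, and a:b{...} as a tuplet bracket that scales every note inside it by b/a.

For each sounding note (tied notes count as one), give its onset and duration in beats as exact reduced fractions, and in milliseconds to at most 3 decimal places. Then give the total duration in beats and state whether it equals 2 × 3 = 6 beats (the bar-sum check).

1) 0.0ms=0b +642.857ms=3/4b
2) 642.857ms=3/4b +642.857ms=3/4b
3) 1285.714ms=3/2b +642.857ms=3/4b
4) 1928.571ms=9/4b +642.857ms=3/4b
5) 2571.429ms=3b +1285.714ms=3/2b
6) 3857.143ms=9/2b +1285.714ms=3/2b
Σ=6b of 6 (70bpm 3/8) — PASS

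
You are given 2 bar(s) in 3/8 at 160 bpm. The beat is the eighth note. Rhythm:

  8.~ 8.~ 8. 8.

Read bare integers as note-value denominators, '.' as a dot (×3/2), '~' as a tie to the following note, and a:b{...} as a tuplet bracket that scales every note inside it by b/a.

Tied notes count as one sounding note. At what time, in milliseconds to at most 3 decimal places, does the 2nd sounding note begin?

note 2 onset = 9/2b = 1687.5ms

1. 0.0ms @ 0 + 1687.5ms (9/2)
2. 1687.5ms @ 9/2 + 562.5ms (3/2)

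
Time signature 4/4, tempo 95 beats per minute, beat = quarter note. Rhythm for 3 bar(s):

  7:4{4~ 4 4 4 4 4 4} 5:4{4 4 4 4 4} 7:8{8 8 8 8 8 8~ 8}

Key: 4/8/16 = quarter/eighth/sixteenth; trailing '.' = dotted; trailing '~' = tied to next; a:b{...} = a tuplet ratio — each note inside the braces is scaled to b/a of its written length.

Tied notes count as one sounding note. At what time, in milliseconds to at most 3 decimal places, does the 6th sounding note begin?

note 6 onset = 24/7b = 2165.414ms

1. 0.0ms @ 0 + 721.805ms (8/7)
2. 721.805ms @ 8/7 + 360.902ms (4/7)
3. 1082.707ms @ 12/7 + 360.902ms (4/7)
4. 1443.609ms @ 16/7 + 360.902ms (4/7)
5. 1804.511ms @ 20/7 + 360.902ms (4/7)
6. 2165.414ms @ 24/7 + 360.902ms (4/7)
7. 2526.316ms @ 4 + 505.263ms (4/5)
8. 3031.579ms @ 24/5 + 505.263ms (4/5)
9. 3536.842ms @ 28/5 + 505.263ms (4/5)
10. 4042.105ms @ 32/5 + 505.263ms (4/5)
11. 4547.368ms @ 36/5 + 505.263ms (4/5)
12. 5052.632ms @ 8 + 360.902ms (4/7)
13. 5413.534ms @ 60/7 + 360.902ms (4/7)
14. 5774.436ms @ 64/7 + 360.902ms (4/7)
15. 6135.338ms @ 68/7 + 360.902ms (4/7)
16. 6496.241ms @ 72/7 + 360.902ms (4/7)
17. 6857.143ms @ 76/7 + 721.805ms (8/7)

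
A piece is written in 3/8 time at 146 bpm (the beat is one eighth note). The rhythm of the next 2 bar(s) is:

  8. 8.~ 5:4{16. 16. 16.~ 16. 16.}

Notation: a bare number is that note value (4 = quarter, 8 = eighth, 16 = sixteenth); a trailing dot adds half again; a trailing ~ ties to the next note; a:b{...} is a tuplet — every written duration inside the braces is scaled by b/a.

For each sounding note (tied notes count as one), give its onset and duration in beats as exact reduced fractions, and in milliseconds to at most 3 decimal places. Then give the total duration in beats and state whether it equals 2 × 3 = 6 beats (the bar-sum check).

1) 0.0ms=0b +616.438ms=3/2b
2) 616.438ms=3/2b +863.014ms=21/10b
3) 1479.452ms=18/5b +246.575ms=3/5b
4) 1726.027ms=21/5b +493.151ms=6/5b
5) 2219.178ms=27/5b +246.575ms=3/5b
Σ=6b of 6 (146bpm 3/8) — PASS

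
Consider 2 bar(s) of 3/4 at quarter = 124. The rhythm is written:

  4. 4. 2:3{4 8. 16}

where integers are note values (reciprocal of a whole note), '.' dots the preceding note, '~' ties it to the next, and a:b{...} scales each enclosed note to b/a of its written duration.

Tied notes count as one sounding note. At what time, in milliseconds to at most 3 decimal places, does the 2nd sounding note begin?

note 2 onset = 3/2b = 725.806ms

1. 0.0ms @ 0 + 725.806ms (3/2)
2. 725.806ms @ 3/2 + 725.806ms (3/2)
3. 1451.613ms @ 3 + 725.806ms (3/2)
4. 2177.419ms @ 9/2 + 544.355ms (9/8)
5. 2721.774ms @ 45/8 + 181.452ms (3/8)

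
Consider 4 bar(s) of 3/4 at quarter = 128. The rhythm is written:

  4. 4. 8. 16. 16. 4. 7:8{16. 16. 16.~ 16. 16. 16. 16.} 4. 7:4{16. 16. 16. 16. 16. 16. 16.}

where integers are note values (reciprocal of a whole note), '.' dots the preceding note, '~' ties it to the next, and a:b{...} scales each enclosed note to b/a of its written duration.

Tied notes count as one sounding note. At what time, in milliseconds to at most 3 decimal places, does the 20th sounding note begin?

1. 0.0ms @ 0 + 703.125ms (3/2)
2. 703.125ms @ 3/2 + 703.125ms (3/2)
3. 1406.25ms @ 3 + 351.562ms (3/4)
4. 1757.812ms @ 15/4 + 175.781ms (3/8)
5. 1933.594ms @ 33/8 + 175.781ms (3/8)
6. 2109.375ms @ 9/2 + 703.125ms (3/2)
7. 2812.5ms @ 6 + 200.893ms (3/7)
8. 3013.393ms @ 45/7 + 200.893ms (3/7)
9. 3214.286ms @ 48/7 + 401.786ms (6/7)
10. 3616.071ms @ 54/7 + 200.893ms (3/7)
11. 3816.964ms @ 57/7 + 200.893ms (3/7)
12. 4017.857ms @ 60/7 + 200.893ms (3/7)
13. 4218.75ms @ 9 + 703.125ms (3/2)
14. 4921.875ms @ 21/2 + 100.446ms (3/14)
15. 5022.321ms @ 75/7 + 100.446ms (3/14)
16. 5122.768ms @ 153/14 + 100.446ms (3/14)
17. 5223.214ms @ 78/7 + 100.446ms (3/14)
18. 5323.661ms @ 159/14 + 100.446ms (3/14)
19. 5424.107ms @ 81/7 + 100.446ms (3/14)
20. 5524.554ms @ 165/14 + 100.446ms (3/14)

note 20 onset = 165/14b = 5524.554ms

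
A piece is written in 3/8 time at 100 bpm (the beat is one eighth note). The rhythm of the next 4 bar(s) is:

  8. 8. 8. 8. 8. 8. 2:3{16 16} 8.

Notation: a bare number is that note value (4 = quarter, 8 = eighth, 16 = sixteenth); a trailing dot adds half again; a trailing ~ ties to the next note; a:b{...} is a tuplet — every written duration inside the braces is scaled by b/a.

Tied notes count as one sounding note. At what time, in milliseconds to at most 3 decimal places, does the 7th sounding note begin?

note 7 onset = 9b = 5400.0ms

1. 0.0ms @ 0 + 900.0ms (3/2)
2. 900.0ms @ 3/2 + 900.0ms (3/2)
3. 1800.0ms @ 3 + 900.0ms (3/2)
4. 2700.0ms @ 9/2 + 900.0ms (3/2)
5. 3600.0ms @ 6 + 900.0ms (3/2)
6. 4500.0ms @ 15/2 + 900.0ms (3/2)
7. 5400.0ms @ 9 + 450.0ms (3/4)
8. 5850.0ms @ 39/4 + 450.0ms (3/4)
9. 6300.0ms @ 21/2 + 900.0ms (3/2)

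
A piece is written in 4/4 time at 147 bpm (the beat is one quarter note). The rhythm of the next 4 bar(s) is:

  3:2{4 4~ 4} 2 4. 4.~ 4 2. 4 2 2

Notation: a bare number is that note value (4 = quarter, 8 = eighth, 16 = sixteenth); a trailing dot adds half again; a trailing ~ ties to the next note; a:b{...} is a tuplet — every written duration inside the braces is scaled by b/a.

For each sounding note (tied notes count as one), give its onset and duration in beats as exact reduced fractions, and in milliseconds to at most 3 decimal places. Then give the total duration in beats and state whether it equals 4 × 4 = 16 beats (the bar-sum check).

1) 0.0ms=0b +272.109ms=2/3b
2) 272.109ms=2/3b +544.218ms=4/3b
3) 816.327ms=2b +816.327ms=2b
4) 1632.653ms=4b +612.245ms=3/2b
5) 2244.898ms=11/2b +1020.408ms=5/2b
6) 3265.306ms=8b +1224.49ms=3b
7) 4489.796ms=11b +408.163ms=1b
8) 4897.959ms=12b +816.327ms=2b
9) 5714.286ms=14b +816.327ms=2b
Σ=16b of 16 (147bpm 4/4) — PASS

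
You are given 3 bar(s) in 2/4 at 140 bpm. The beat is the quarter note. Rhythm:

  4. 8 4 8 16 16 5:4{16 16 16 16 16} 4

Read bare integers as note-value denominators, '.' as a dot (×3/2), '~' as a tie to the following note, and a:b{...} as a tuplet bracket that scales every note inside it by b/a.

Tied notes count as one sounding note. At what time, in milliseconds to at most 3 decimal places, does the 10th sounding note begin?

note 10 onset = 23/5b = 1971.429ms

1. 0.0ms @ 0 + 642.857ms (3/2)
2. 642.857ms @ 3/2 + 214.286ms (1/2)
3. 857.143ms @ 2 + 428.571ms (1)
4. 1285.714ms @ 3 + 214.286ms (1/2)
5. 1500.0ms @ 7/2 + 107.143ms (1/4)
6. 1607.143ms @ 15/4 + 107.143ms (1/4)
7. 1714.286ms @ 4 + 85.714ms (1/5)
8. 1800.0ms @ 21/5 + 85.714ms (1/5)
9. 1885.714ms @ 22/5 + 85.714ms (1/5)
10. 1971.429ms @ 23/5 + 85.714ms (1/5)
11. 2057.143ms @ 24/5 + 85.714ms (1/5)
12. 2142.857ms @ 5 + 428.571ms (1)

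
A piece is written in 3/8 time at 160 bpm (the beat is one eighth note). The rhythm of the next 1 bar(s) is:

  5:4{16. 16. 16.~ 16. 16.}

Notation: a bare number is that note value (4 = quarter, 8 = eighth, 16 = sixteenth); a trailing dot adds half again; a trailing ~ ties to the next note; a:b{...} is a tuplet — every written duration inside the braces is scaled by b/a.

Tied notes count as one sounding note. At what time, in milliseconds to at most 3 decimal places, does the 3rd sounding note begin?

1. 0.0ms @ 0 + 225.0ms (3/5)
2. 225.0ms @ 3/5 + 225.0ms (3/5)
3. 450.0ms @ 6/5 + 450.0ms (6/5)
4. 900.0ms @ 12/5 + 225.0ms (3/5)

note 3 onset = 6/5b = 450.0ms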